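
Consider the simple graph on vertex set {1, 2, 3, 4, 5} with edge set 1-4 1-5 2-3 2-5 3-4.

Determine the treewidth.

A width-2 tree decomposition is:
Bags: B1 = {1, 3, 4}  B2 = {1, 2, 3}  B3 = {1, 2, 5}
Tree: B1–B2, B2–B3
Every bag has size at most 3, so the width is 3 − 1 = 2 and tw(G) ≤ 2. The edges 1–4–3–2–5–1 form a cycle, so G is not a tree and its treewidth is at least 2. Combining the bounds, tw(G) = 2.

2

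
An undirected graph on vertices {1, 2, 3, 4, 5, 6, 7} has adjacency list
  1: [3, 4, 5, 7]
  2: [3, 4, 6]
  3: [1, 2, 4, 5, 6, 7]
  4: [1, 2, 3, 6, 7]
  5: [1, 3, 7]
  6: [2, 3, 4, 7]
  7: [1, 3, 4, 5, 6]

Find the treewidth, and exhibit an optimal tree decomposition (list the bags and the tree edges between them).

Treewidth 3.
One optimal decomposition is:
Bags: B1 = {3, 4, 6, 7}  B2 = {1, 3, 4, 7}  B3 = {2, 3, 4, 6}  B4 = {1, 3, 5, 7}
Tree: B1–B2, B1–B3, B2–B4

Every bag has size at most 4, so the width is 4 − 1 = 3 and tw(G) ≤ 3. Conversely, {1, 3, 4, 7} is a clique of size 4, and the vertices of any clique must share a bag in every tree decomposition; so some bag has ≥ 4 vertices and tw(G) ≥ 3. Hence tw(G) = 3 exactly.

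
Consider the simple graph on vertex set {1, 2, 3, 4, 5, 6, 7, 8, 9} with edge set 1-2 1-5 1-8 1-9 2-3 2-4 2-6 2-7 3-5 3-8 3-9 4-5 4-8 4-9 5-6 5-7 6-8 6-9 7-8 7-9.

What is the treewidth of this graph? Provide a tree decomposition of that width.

Every bag has size at most 5, so the width is 5 − 1 = 4 and tw(G) ≤ 4. For the lower bound: the 5 vertex sets {2,7}, {1,9}, {4,8}, {5}, {6} are disjoint, each induces a connected subgraph, and every pair is joined by at least one edge of G. Contracting each set to a single vertex therefore yields K_{5} as a minor, and since treewidth is minor-monotone, tw(G) ≥ tw(K_{5}) = 4. Hence tw(G) = 4 exactly.

Treewidth 4.
One optimal decomposition is:
Bags: B1 = {2, 5, 7, 8, 9}  B2 = {1, 2, 5, 8, 9}  B3 = {2, 4, 5, 8, 9}  B4 = {2, 5, 6, 8, 9}  B5 = {2, 3, 5, 8, 9}
Tree: B1–B2, B2–B3, B3–B4, B4–B5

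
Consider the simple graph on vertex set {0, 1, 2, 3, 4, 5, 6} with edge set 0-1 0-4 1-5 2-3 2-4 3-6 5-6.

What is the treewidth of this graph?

2

A width-2 tree decomposition is:
Bags: B1 = {1, 5, 6}  B2 = {1, 3, 6}  B3 = {1, 2, 3}  B4 = {1, 2, 4}  B5 = {0, 1, 4}
Tree: B1–B2, B2–B3, B3–B4, B4–B5
Each bag holds 3 vertices, so the decomposition has width 2, which upper-bounds the treewidth. Since 1–5–6–3–2–4–0–1 is a cycle in G, G is not acyclic. Forests are exactly the graphs of treewidth ≤ 1, so tw(G) ≥ 2. Combining the bounds, tw(G) = 2.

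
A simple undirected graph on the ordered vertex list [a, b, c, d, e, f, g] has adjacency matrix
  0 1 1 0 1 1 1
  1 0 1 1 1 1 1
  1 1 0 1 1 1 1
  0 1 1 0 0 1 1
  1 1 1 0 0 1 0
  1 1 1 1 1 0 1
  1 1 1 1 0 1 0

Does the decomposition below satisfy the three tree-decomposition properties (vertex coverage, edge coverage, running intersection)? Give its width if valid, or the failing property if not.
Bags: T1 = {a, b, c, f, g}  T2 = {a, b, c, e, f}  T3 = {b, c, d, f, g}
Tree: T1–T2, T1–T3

Every vertex of G appears in some bag (union = {a, b, c, d, e, f, g}); every edge is covered by a bag; and for each vertex v the set of bags containing v is connected in the bag tree. The decomposition is therefore valid. The largest bag has 5 vertices, so the width is 4.

Yes; width 4.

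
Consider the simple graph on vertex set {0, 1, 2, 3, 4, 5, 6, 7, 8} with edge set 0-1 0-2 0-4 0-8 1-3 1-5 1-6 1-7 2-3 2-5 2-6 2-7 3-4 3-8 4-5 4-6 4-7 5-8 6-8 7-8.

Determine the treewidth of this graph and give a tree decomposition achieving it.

The largest bag has 5 vertices, giving width 4; this decomposition certifies tw(G) ≤ 4. For the lower bound: the 5 vertex sets {6,8}, {2,5}, {1,3}, {4}, {7} are disjoint, each induces a connected subgraph, and every pair is joined by at least one edge of G. Contracting each set to a single vertex therefore yields K_{5} as a minor, and since treewidth is minor-monotone, tw(G) ≥ tw(K_{5}) = 4. Hence tw(G) = 4 exactly.

Treewidth 4.
One optimal decomposition is:
Bags: B1 = {1, 2, 4, 6, 8}  B2 = {1, 2, 4, 5, 8}  B3 = {1, 2, 3, 4, 8}  B4 = {1, 2, 4, 7, 8}  B5 = {0, 1, 2, 4, 8}
Tree: B1–B2, B2–B3, B3–B4, B4–B5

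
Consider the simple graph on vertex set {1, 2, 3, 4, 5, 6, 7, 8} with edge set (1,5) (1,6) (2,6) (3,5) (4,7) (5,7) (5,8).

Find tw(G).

A width-1 tree decomposition is:
Bags: B1 = {5, 7}  B2 = {1, 5}  B3 = {1, 6}  B4 = {4, 7}  B5 = {2, 6}  B6 = {5, 8}  B7 = {3, 5}
Tree: B1–B2, B2–B3, B1–B4, B3–B5, B2–B6, B1–B7
Each bag holds 2 vertices, so the decomposition has width 1, which upper-bounds the treewidth. G has an edge, so its treewidth is at least 1. The upper and lower bounds meet at 1, so that is the treewidth.

1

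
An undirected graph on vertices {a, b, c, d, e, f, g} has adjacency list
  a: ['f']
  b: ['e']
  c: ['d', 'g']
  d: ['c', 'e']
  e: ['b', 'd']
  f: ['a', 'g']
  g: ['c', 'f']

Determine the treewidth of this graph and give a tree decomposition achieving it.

The largest bag has 2 vertices, giving width 1; this decomposition certifies tw(G) ≤ 1. Any graph with an edge has treewidth ≥ 1, and G has the edge a–f. Therefore the treewidth is 1.

Treewidth 1.
One such decomposition:
Bags: B1 = {a, f}  B2 = {f, g}  B3 = {c, g}  B4 = {c, d}  B5 = {d, e}  B6 = {b, e}
Tree: B1–B2, B2–B3, B3–B4, B4–B5, B5–B6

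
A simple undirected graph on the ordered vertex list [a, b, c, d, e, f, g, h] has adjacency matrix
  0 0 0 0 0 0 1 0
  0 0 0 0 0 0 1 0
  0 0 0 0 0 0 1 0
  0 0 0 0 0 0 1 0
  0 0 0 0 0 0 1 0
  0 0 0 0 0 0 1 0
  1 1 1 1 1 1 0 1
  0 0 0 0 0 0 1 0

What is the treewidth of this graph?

1

A width-1 tree decomposition is:
Bags: B1 = {d, g}  B2 = {b, g}  B3 = {c, g}  B4 = {e, g}  B5 = {a, g}  B6 = {g, h}  B7 = {f, g}
Tree: B1–B2, B1–B3, B2–B4, B1–B5, B1–B6, B1–B7
Each bag holds 2 vertices, so the decomposition has width 1, which upper-bounds the treewidth. Since G has at least one edge (e.g. g–d), it is not an edgeless graph, so tw(G) ≥ 1. Therefore the treewidth is 1.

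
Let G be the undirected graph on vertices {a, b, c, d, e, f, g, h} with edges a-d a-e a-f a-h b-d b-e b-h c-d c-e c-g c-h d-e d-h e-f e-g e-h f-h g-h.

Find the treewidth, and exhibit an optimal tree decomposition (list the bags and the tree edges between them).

Treewidth 3.
One optimal decomposition is:
Bags: B1 = {b, d, e, h}  B2 = {c, d, e, h}  B3 = {a, d, e, h}  B4 = {a, e, f, h}  B5 = {c, e, g, h}
Tree: B1–B2, B2–B3, B3–B4, B2–B5

Every bag has size at most 4, so the width is 4 − 1 = 3 and tw(G) ≤ 3. For the lower bound, the 4 vertices {c, d, e, h} are pairwise adjacent, and any tree decomposition puts a clique entirely inside one bag — forcing width ≥ 3. Combining the bounds, tw(G) = 3.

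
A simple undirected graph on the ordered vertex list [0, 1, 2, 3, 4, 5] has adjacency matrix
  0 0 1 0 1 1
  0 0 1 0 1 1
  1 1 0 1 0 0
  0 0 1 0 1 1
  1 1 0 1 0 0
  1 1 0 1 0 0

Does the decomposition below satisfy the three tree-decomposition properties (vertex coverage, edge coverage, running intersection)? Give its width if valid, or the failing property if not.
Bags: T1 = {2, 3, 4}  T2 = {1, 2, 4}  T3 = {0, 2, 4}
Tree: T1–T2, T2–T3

A tree decomposition must satisfy three properties: every vertex lies in some bag; for every edge, both endpoints lie together in some bag; and for every vertex, the bags containing it form a connected subtree. Here vertex 5 appears in no bag, so the decomposition is invalid.

No — vertex 5 appears in no bag.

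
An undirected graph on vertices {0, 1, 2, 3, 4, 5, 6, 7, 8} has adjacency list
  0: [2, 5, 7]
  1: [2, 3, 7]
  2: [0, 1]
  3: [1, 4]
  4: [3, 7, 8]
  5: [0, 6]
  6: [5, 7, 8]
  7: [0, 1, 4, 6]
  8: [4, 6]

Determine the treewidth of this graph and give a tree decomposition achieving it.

Every bag has size at most 4, so the width is 4 − 1 = 3 and tw(G) ≤ 3. For the lower bound: the 4 vertex sets {3,4,8}, {6}, {7}, {0,1,2,5} are disjoint, each induces a connected subgraph, and every pair is joined by at least one edge of G. Contracting each set to a single vertex therefore yields K_{4} as a minor, and since treewidth is minor-monotone, tw(G) ≥ tw(K_{4}) = 3. Combining the bounds, tw(G) = 3.

Treewidth 3.
Bags: B1 = {3, 4, 6, 8}  B2 = {3, 4, 6, 7}  B3 = {1, 3, 6, 7}  B4 = {1, 5, 6, 7}  B5 = {0, 1, 5, 7}  B6 = {0, 1, 2, 5}
Tree: B1–B2, B2–B3, B3–B4, B4–B5, B5–B6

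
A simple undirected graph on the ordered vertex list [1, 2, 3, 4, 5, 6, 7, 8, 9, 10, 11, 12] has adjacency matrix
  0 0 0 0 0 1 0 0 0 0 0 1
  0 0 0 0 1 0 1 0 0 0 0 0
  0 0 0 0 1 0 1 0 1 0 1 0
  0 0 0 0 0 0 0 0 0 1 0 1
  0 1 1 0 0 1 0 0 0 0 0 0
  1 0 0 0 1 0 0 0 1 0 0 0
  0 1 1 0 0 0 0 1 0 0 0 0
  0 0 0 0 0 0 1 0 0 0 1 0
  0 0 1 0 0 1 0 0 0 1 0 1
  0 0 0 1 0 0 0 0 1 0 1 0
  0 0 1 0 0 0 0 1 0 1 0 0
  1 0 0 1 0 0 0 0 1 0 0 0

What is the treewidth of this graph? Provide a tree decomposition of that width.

Treewidth 3.
One such decomposition:
Bags: B1 = {1, 4, 6, 12}  B2 = {4, 6, 9, 12}  B3 = {4, 6, 9, 10}  B4 = {5, 6, 9, 10}  B5 = {3, 5, 9, 10}  B6 = {3, 5, 10, 11}  B7 = {2, 3, 5, 11}  B8 = {2, 3, 7, 11}  B9 = {2, 7, 8, 11}
Tree: B1–B2, B2–B3, B3–B4, B4–B5, B5–B6, B6–B7, B7–B8, B8–B9

Every bag has size at most 4, so the width is 4 − 1 = 3 and tw(G) ≤ 3. For the lower bound: the 4 vertex sets {1,4,12}, {6}, {9}, {3,5,10,11} are disjoint, each induces a connected subgraph, and every pair is joined by at least one edge of G. Contracting each set to a single vertex therefore yields K_{4} as a minor, and since treewidth is minor-monotone, tw(G) ≥ tw(K_{4}) = 3. Therefore the treewidth is 3.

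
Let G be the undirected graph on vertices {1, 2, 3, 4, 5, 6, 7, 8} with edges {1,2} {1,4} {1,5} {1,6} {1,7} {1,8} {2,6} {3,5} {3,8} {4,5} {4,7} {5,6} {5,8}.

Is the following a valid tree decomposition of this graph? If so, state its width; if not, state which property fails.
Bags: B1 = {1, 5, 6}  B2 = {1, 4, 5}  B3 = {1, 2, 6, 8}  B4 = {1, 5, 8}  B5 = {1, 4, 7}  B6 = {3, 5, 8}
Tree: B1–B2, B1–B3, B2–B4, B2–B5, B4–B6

No — bags containing vertex 8 are not connected in the tree.

A tree decomposition must satisfy three properties: every vertex lies in some bag; for every edge, both endpoints lie together in some bag; and for every vertex, the bags containing it form a connected subtree. Here bags containing vertex 8 are not connected in the tree, so the decomposition is invalid.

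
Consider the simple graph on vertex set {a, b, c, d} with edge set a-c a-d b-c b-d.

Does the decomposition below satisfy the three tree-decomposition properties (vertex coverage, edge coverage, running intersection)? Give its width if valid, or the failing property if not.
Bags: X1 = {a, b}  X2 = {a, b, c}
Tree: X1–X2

No — vertex d appears in no bag.

A tree decomposition must satisfy three properties: every vertex lies in some bag; for every edge, both endpoints lie together in some bag; and for every vertex, the bags containing it form a connected subtree. Here vertex d appears in no bag, so the decomposition is invalid.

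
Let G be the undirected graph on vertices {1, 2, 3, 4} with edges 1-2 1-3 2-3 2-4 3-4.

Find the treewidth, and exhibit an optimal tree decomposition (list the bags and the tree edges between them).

Treewidth 2.
One optimal decomposition is:
Bags: B1 = {1, 2, 3}  B2 = {2, 3, 4}
Tree: B1–B2

The largest bag has 3 vertices, giving width 2; this decomposition certifies tw(G) ≤ 2. Conversely, {1, 2, 3} is a clique of size 3, and the vertices of any clique must share a bag in every tree decomposition; so some bag has ≥ 3 vertices and tw(G) ≥ 2. Hence tw(G) = 2 exactly.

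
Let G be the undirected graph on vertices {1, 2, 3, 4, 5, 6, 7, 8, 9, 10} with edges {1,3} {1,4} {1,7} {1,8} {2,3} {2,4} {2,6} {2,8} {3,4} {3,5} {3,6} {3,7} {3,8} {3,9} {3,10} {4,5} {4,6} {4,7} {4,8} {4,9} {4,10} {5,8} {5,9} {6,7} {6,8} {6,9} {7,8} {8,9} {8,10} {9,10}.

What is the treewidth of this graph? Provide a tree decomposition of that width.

Treewidth 4.
One such decomposition:
Bags: B1 = {3, 4, 6, 8, 9}  B2 = {3, 4, 6, 7, 8}  B3 = {2, 3, 4, 6, 8}  B4 = {3, 4, 5, 8, 9}  B5 = {1, 3, 4, 7, 8}  B6 = {3, 4, 8, 9, 10}
Tree: B1–B2, B2–B3, B1–B4, B2–B5, B4–B6

Every bag has size at most 5, so the width is 5 − 1 = 4 and tw(G) ≤ 4. For the lower bound, the 5 vertices {1, 3, 4, 7, 8} are pairwise adjacent, and any tree decomposition puts a clique entirely inside one bag — forcing width ≥ 4. Hence tw(G) = 4 exactly.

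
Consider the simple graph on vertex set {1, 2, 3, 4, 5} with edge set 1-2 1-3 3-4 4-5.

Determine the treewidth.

1

A width-1 tree decomposition is:
Bags: B1 = {1, 2}  B2 = {1, 3}  B3 = {3, 4}  B4 = {4, 5}
Tree: B1–B2, B2–B3, B3–B4
Every bag has size at most 2, so the width is 2 − 1 = 1 and tw(G) ≤ 1. Any graph with an edge has treewidth ≥ 1, and G has the edge 2–1. Therefore the treewidth is 1.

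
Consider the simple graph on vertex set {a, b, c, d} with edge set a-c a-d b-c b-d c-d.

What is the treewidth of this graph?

A width-2 tree decomposition is:
Bags: B1 = {b, c, d}  B2 = {a, c, d}
Tree: B1–B2
The largest bag has 3 vertices, giving width 2; this decomposition certifies tw(G) ≤ 2. For the lower bound, the 3 vertices {a, c, d} are pairwise adjacent, and any tree decomposition puts a clique entirely inside one bag — forcing width ≥ 2. Combining the bounds, tw(G) = 2.

2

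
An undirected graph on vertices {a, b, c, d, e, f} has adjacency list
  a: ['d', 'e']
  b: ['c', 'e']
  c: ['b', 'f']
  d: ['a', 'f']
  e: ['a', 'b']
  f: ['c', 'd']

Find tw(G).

2

A width-2 tree decomposition is:
Bags: B1 = {b, c, f}  B2 = {b, d, f}  B3 = {a, b, d}  B4 = {a, b, e}
Tree: B1–B2, B2–B3, B3–B4
The largest bag has 3 vertices, giving width 2; this decomposition certifies tw(G) ≤ 2. For the lower bound, G contains the cycle b–c–f–d–a–e–b, so G is not a forest; only forests have treewidth ≤ 1, hence tw(G) ≥ 2. The upper and lower bounds meet at 2, so that is the treewidth.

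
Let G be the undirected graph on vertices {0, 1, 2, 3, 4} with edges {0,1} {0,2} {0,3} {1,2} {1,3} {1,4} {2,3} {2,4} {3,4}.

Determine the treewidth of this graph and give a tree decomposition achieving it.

The largest bag has 4 vertices, giving width 3; this decomposition certifies tw(G) ≤ 3. For the lower bound, the 4 vertices {0, 1, 2, 3} are pairwise adjacent, and any tree decomposition puts a clique entirely inside one bag — forcing width ≥ 3. Hence tw(G) = 3 exactly.

Treewidth 3.
One such decomposition:
Bags: B1 = {0, 1, 2, 3}  B2 = {1, 2, 3, 4}
Tree: B1–B2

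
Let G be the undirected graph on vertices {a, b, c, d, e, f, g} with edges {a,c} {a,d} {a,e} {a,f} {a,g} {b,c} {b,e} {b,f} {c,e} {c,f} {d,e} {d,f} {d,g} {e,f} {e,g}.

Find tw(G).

3

A width-3 tree decomposition is:
Bags: B1 = {a, c, e, f}  B2 = {b, c, e, f}  B3 = {a, d, e, f}  B4 = {a, d, e, g}
Tree: B1–B2, B1–B3, B3–B4
Each bag holds 4 vertices, so the decomposition has width 3, which upper-bounds the treewidth. Conversely, {a, d, e, g} is a clique of size 4, and the vertices of any clique must share a bag in every tree decomposition; so some bag has ≥ 4 vertices and tw(G) ≥ 3. Hence tw(G) = 3 exactly.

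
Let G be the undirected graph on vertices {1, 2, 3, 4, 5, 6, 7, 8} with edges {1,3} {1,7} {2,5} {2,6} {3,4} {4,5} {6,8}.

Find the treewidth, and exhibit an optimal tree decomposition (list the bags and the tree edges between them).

The largest bag has 2 vertices, giving width 1; this decomposition certifies tw(G) ≤ 1. Since G has at least one edge (e.g. 7–1), it is not an edgeless graph, so tw(G) ≥ 1. Therefore the treewidth is 1.

Treewidth 1.
One optimal decomposition is:
Bags: B1 = {1, 7}  B2 = {1, 3}  B3 = {3, 4}  B4 = {4, 5}  B5 = {2, 5}  B6 = {2, 6}  B7 = {6, 8}
Tree: B1–B2, B2–B3, B3–B4, B4–B5, B5–B6, B6–B7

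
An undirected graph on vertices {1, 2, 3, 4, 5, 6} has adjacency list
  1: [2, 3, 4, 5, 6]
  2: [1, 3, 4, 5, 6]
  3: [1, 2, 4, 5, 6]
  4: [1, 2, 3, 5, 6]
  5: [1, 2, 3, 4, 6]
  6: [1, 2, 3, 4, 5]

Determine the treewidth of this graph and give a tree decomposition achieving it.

Treewidth 5.
One optimal decomposition is:
Bags: B1 = {1, 2, 3, 4, 5, 6}
Tree: (single bag)

A single bag containing all 6 vertices is trivially a valid decomposition of width 5. For the lower bound, the 6 vertices {1, 2, 3, 4, 5, 6} are pairwise adjacent, and any tree decomposition puts a clique entirely inside one bag — forcing width ≥ 5. Therefore the treewidth is 5.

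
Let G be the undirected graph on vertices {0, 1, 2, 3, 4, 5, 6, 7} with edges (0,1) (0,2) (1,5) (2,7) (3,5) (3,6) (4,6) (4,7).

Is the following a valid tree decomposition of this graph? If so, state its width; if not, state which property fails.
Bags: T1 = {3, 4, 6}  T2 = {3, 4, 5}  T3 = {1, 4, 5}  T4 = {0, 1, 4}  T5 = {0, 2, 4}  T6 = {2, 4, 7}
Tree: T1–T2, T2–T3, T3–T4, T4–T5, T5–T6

Vertex coverage: the bags together contain {0, 1, 2, 3, 4, 5, 6, 7}, the full vertex set. Edge coverage: each edge of G has both endpoints in at least one bag. Running intersection: for every vertex, the bags containing it form a connected subtree. All three properties hold, so this is a valid tree decomposition of width max|bag| − 1 = 2, and hence tw(G) ≤ 2.

Yes; width 2.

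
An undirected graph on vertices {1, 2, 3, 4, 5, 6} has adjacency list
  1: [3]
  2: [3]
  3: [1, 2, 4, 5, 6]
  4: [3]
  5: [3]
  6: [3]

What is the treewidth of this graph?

1

A width-1 tree decomposition is:
Bags: B1 = {3, 6}  B2 = {1, 3}  B3 = {3, 4}  B4 = {3, 5}  B5 = {2, 3}
Tree: B1–B2, B1–B3, B2–B4, B1–B5
The largest bag has 2 vertices, giving width 1; this decomposition certifies tw(G) ≤ 1. G has an edge, so its treewidth is at least 1. The upper and lower bounds meet at 1, so that is the treewidth.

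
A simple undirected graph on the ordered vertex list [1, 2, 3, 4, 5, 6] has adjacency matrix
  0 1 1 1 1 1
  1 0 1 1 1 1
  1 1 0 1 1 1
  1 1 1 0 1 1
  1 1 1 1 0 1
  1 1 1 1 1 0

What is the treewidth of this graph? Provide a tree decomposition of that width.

A single bag containing all 6 vertices is trivially a valid decomposition of width 5. On the other hand G contains the 6-clique {1, 2, 3, 4, 5, 6}. A clique must lie in a single bag of any decomposition, so no decomposition can have width below 5. The upper and lower bounds meet at 5, so that is the treewidth.

Treewidth 5.
One optimal decomposition is:
Bags: B1 = {1, 2, 3, 4, 5, 6}
Tree: (single bag)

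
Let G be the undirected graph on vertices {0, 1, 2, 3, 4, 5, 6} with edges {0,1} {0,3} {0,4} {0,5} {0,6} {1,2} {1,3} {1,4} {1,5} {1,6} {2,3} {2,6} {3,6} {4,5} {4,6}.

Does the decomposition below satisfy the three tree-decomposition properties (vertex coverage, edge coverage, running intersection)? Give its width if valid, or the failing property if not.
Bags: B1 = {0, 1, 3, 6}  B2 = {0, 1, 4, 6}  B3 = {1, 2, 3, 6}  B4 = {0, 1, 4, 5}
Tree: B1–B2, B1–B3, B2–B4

Every vertex of G appears in some bag (union = {0, 1, 2, 3, 4, 5, 6}); every edge is covered by a bag; and for each vertex v the set of bags containing v is connected in the bag tree. The decomposition is therefore valid. The largest bag has 4 vertices, so the width is 3.

Yes; width 3.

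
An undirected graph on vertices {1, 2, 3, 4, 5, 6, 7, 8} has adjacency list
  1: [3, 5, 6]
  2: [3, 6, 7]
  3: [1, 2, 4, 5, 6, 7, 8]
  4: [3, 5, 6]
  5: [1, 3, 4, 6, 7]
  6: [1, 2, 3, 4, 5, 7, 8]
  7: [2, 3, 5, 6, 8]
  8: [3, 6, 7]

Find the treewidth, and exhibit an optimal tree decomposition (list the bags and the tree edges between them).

Treewidth 3.
One such decomposition:
Bags: B1 = {3, 5, 6, 7}  B2 = {3, 4, 5, 6}  B3 = {2, 3, 6, 7}  B4 = {3, 6, 7, 8}  B5 = {1, 3, 5, 6}
Tree: B1–B2, B1–B3, B3–B4, B1–B5

Every bag has size at most 4, so the width is 4 − 1 = 3 and tw(G) ≤ 3. For the lower bound, the 4 vertices {3, 6, 7, 8} are pairwise adjacent, and any tree decomposition puts a clique entirely inside one bag — forcing width ≥ 3. The upper and lower bounds meet at 3, so that is the treewidth.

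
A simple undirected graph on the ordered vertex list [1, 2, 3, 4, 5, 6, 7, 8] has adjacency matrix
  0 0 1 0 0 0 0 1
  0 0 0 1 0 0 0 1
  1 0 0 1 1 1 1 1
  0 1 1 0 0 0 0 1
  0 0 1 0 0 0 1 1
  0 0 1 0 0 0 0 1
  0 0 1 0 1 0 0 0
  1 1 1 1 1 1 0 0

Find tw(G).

A width-2 tree decomposition is:
Bags: B1 = {3, 6, 8}  B2 = {3, 5, 8}  B3 = {3, 4, 8}  B4 = {2, 4, 8}  B5 = {3, 5, 7}  B6 = {1, 3, 8}
Tree: B1–B2, B1–B3, B3–B4, B2–B5, B2–B6
The largest bag has 3 vertices, giving width 2; this decomposition certifies tw(G) ≤ 2. On the other hand G contains the 3-clique {2, 4, 8}. A clique must lie in a single bag of any decomposition, so no decomposition can have width below 2. Hence tw(G) = 2 exactly.

2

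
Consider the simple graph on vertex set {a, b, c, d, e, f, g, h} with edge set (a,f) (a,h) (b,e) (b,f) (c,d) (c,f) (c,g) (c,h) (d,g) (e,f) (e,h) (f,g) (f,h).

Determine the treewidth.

2

A width-2 tree decomposition is:
Bags: B1 = {c, f, g}  B2 = {c, f, h}  B3 = {e, f, h}  B4 = {c, d, g}  B5 = {b, e, f}  B6 = {a, f, h}
Tree: B1–B2, B2–B3, B1–B4, B3–B5, B3–B6
Every bag has size at most 3, so the width is 3 − 1 = 2 and tw(G) ≤ 2. Conversely, {c, d, g} is a clique of size 3, and the vertices of any clique must share a bag in every tree decomposition; so some bag has ≥ 3 vertices and tw(G) ≥ 2. Combining the bounds, tw(G) = 2.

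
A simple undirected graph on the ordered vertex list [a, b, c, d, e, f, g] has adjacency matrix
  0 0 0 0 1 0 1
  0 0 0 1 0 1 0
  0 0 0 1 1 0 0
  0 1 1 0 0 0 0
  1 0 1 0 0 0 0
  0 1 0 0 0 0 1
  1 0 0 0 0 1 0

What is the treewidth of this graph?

2

A width-2 tree decomposition is:
Bags: B1 = {b, d, f}  B2 = {c, d, f}  B3 = {c, e, f}  B4 = {a, e, f}  B5 = {a, f, g}
Tree: B1–B2, B2–B3, B3–B4, B4–B5
Each bag holds 3 vertices, so the decomposition has width 2, which upper-bounds the treewidth. The edges f–b–d–c–e–a–g–f form a cycle, so G is not a tree and its treewidth is at least 2. Therefore the treewidth is 2.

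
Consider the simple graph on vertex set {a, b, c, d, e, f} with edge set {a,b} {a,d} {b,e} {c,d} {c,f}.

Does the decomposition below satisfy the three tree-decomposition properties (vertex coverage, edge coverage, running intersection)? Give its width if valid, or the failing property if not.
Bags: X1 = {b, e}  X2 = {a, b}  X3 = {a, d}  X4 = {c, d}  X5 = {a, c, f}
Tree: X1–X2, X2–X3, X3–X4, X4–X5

No — bags containing vertex a are not connected in the tree.

A tree decomposition must satisfy three properties: every vertex lies in some bag; for every edge, both endpoints lie together in some bag; and for every vertex, the bags containing it form a connected subtree. Here bags containing vertex a are not connected in the tree, so the decomposition is invalid.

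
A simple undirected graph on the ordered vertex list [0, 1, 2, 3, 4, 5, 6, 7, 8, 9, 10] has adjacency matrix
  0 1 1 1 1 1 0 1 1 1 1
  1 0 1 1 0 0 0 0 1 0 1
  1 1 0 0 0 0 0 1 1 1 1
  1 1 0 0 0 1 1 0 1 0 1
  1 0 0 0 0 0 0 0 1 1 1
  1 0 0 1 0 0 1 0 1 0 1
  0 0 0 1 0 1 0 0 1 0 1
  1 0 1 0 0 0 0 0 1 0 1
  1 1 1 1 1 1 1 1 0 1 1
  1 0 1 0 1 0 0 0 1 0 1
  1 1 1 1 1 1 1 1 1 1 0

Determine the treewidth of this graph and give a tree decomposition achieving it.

Treewidth 4.
One such decomposition:
Bags: B1 = {0, 1, 3, 8, 10}  B2 = {0, 1, 2, 8, 10}  B3 = {0, 2, 7, 8, 10}  B4 = {0, 3, 5, 8, 10}  B5 = {0, 2, 8, 9, 10}  B6 = {0, 4, 8, 9, 10}  B7 = {3, 5, 6, 8, 10}
Tree: B1–B2, B2–B3, B1–B4, B3–B5, B5–B6, B4–B7

The largest bag has 5 vertices, giving width 4; this decomposition certifies tw(G) ≤ 4. On the other hand G contains the 5-clique {0, 1, 2, 8, 10}. A clique must lie in a single bag of any decomposition, so no decomposition can have width below 4. Combining the bounds, tw(G) = 4.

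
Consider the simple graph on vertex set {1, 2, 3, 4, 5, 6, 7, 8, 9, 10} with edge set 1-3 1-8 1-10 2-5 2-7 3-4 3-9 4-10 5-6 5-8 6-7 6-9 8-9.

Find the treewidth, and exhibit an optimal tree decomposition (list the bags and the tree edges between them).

Every bag has size at most 3, so the width is 3 − 1 = 2 and tw(G) ≤ 2. The edges 10–4–3–1–10 form a cycle, so G is not a tree and its treewidth is at least 2. Therefore the treewidth is 2.

Treewidth 2.
Bags: B1 = {1, 4, 10}  B2 = {1, 3, 4}  B3 = {1, 3, 8}  B4 = {3, 8, 9}  B5 = {5, 8, 9}  B6 = {5, 6, 9}  B7 = {2, 5, 6}  B8 = {2, 6, 7}
Tree: B1–B2, B2–B3, B3–B4, B4–B5, B5–B6, B6–B7, B7–B8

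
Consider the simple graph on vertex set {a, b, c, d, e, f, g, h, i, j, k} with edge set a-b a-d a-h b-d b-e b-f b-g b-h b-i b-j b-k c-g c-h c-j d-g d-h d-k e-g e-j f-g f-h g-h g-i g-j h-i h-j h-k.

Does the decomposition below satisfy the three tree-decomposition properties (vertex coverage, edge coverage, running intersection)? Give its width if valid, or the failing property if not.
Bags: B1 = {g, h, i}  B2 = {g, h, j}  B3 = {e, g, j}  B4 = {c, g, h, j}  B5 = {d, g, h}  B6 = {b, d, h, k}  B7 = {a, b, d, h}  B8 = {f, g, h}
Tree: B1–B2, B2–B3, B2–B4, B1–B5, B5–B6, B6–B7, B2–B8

A tree decomposition must satisfy three properties: every vertex lies in some bag; for every edge, both endpoints lie together in some bag; and for every vertex, the bags containing it form a connected subtree. Here edge (i,b) lies in no bag, so the decomposition is invalid.

No — edge (i,b) lies in no bag.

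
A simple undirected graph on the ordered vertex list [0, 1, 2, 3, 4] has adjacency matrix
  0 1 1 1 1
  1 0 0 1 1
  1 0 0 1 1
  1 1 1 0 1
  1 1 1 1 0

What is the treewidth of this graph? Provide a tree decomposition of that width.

Treewidth 3.
One such decomposition:
Bags: B1 = {0, 2, 3, 4}  B2 = {0, 1, 3, 4}
Tree: B1–B2

The largest bag has 4 vertices, giving width 3; this decomposition certifies tw(G) ≤ 3. For the lower bound, the 4 vertices {0, 1, 3, 4} are pairwise adjacent, and any tree decomposition puts a clique entirely inside one bag — forcing width ≥ 3. The upper and lower bounds meet at 3, so that is the treewidth.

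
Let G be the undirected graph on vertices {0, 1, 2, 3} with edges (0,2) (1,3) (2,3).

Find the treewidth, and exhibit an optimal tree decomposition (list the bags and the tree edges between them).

The largest bag has 2 vertices, giving width 1; this decomposition certifies tw(G) ≤ 1. G has an edge, so its treewidth is at least 1. The upper and lower bounds meet at 1, so that is the treewidth.

Treewidth 1.
One optimal decomposition is:
Bags: B1 = {1, 3}  B2 = {2, 3}  B3 = {0, 2}
Tree: B1–B2, B2–B3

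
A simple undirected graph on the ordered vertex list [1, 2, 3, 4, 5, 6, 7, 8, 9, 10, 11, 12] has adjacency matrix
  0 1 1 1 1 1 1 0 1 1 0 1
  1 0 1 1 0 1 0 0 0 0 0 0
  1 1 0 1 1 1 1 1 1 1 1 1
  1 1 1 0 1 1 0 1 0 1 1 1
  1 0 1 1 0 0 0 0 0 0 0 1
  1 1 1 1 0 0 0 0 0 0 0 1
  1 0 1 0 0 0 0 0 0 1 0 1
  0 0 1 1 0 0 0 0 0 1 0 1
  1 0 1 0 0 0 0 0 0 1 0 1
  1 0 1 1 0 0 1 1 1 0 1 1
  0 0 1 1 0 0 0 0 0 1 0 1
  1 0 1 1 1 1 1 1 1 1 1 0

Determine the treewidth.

A width-4 tree decomposition is:
Bags: B1 = {3, 4, 10, 11, 12}  B2 = {1, 3, 4, 10, 12}  B3 = {1, 3, 4, 6, 12}  B4 = {1, 3, 7, 10, 12}  B5 = {1, 3, 4, 5, 12}  B6 = {3, 4, 8, 10, 12}  B7 = {1, 3, 9, 10, 12}  B8 = {1, 2, 3, 4, 6}
Tree: B1–B2, B2–B3, B2–B4, B2–B5, B2–B6, B2–B7, B3–B8
Every bag has size at most 5, so the width is 5 − 1 = 4 and tw(G) ≤ 4. For the lower bound, the 5 vertices {1, 2, 3, 4, 6} are pairwise adjacent, and any tree decomposition puts a clique entirely inside one bag — forcing width ≥ 4. Hence tw(G) = 4 exactly.

4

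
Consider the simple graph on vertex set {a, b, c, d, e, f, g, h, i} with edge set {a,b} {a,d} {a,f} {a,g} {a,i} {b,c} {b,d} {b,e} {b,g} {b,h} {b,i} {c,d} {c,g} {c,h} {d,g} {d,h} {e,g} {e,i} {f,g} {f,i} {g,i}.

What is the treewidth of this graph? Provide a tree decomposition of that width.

Treewidth 3.
One such decomposition:
Bags: B1 = {b, c, d, h}  B2 = {b, c, d, g}  B3 = {a, b, d, g}  B4 = {a, b, g, i}  B5 = {a, f, g, i}  B6 = {b, e, g, i}
Tree: B1–B2, B2–B3, B3–B4, B4–B5, B4–B6

The largest bag has 4 vertices, giving width 3; this decomposition certifies tw(G) ≤ 3. On the other hand G contains the 4-clique {a, f, g, i}. A clique must lie in a single bag of any decomposition, so no decomposition can have width below 3. Combining the bounds, tw(G) = 3.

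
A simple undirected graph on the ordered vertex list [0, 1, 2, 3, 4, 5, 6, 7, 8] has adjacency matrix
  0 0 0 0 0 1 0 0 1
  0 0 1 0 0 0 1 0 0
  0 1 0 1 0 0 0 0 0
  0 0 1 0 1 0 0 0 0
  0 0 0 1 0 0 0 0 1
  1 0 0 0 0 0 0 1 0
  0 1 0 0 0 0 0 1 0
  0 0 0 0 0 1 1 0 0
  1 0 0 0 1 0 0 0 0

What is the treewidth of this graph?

A width-2 tree decomposition is:
Bags: B1 = {0, 5, 7}  B2 = {0, 6, 7}  B3 = {0, 1, 6}  B4 = {0, 1, 2}  B5 = {0, 2, 3}  B6 = {0, 3, 4}  B7 = {0, 4, 8}
Tree: B1–B2, B2–B3, B3–B4, B4–B5, B5–B6, B6–B7
The largest bag has 3 vertices, giving width 2; this decomposition certifies tw(G) ≤ 2. For the lower bound, G contains the cycle 0–5–7–6–1–2–3–4–8–0, so G is not a forest; only forests have treewidth ≤ 1, hence tw(G) ≥ 2. The upper and lower bounds meet at 2, so that is the treewidth.

2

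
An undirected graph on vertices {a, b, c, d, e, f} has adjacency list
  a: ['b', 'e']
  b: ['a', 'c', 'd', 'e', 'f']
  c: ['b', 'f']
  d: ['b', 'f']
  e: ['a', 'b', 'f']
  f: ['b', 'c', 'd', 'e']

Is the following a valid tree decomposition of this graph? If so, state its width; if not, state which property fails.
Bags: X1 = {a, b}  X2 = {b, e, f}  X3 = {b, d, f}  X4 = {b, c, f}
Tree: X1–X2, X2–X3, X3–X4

A tree decomposition must satisfy three properties: every vertex lies in some bag; for every edge, both endpoints lie together in some bag; and for every vertex, the bags containing it form a connected subtree. Here edge (e,a) lies in no bag, so the decomposition is invalid.

No — edge (e,a) lies in no bag.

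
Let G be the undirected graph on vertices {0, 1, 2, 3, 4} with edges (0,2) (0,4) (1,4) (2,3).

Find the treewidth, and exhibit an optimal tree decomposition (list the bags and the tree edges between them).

The largest bag has 2 vertices, giving width 1; this decomposition certifies tw(G) ≤ 1. Since G has at least one edge (e.g. 1–4), it is not an edgeless graph, so tw(G) ≥ 1. Therefore the treewidth is 1.

Treewidth 1.
One optimal decomposition is:
Bags: B1 = {1, 4}  B2 = {0, 4}  B3 = {0, 2}  B4 = {2, 3}
Tree: B1–B2, B2–B3, B3–B4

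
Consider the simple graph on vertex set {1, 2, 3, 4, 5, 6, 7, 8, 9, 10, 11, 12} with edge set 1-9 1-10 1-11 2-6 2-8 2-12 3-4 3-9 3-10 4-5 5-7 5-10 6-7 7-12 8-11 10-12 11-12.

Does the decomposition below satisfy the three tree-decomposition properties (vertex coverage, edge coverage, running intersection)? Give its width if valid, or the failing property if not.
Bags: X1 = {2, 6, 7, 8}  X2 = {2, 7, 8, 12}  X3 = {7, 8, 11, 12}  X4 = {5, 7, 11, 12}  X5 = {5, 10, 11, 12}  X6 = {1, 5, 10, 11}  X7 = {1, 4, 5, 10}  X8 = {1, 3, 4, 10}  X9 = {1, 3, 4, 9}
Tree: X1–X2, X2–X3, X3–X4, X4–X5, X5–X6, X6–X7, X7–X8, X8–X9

Yes; width 3.

Checking the three conditions: (i) the bags cover all of {1, 2, 3, 4, 5, 6, 7, 8, 9, 10, 11, 12}; (ii) for each edge, some bag contains both endpoints; (iii) the bags containing any fixed vertex form a subtree. All hold, so the decomposition is valid with width 4 − 1 = 3.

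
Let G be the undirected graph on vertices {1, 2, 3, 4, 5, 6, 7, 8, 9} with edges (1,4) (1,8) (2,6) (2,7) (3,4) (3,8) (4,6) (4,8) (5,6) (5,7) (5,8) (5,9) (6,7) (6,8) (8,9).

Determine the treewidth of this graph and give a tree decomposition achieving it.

Each bag holds 3 vertices, so the decomposition has width 2, which upper-bounds the treewidth. For the lower bound, the 3 vertices {5, 8, 9} are pairwise adjacent, and any tree decomposition puts a clique entirely inside one bag — forcing width ≥ 2. Therefore the treewidth is 2.

Treewidth 2.
One optimal decomposition is:
Bags: B1 = {4, 6, 8}  B2 = {5, 6, 8}  B3 = {5, 6, 7}  B4 = {5, 8, 9}  B5 = {3, 4, 8}  B6 = {1, 4, 8}  B7 = {2, 6, 7}
Tree: B1–B2, B2–B3, B2–B4, B1–B5, B5–B6, B3–B7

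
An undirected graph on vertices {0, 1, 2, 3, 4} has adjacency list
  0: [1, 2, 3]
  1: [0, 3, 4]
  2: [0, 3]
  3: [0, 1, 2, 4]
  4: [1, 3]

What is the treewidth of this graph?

2

A width-2 tree decomposition is:
Bags: B1 = {0, 2, 3}  B2 = {0, 1, 3}  B3 = {1, 3, 4}
Tree: B1–B2, B2–B3
Each bag holds 3 vertices, so the decomposition has width 2, which upper-bounds the treewidth. Conversely, {0, 1, 3} is a clique of size 3, and the vertices of any clique must share a bag in every tree decomposition; so some bag has ≥ 3 vertices and tw(G) ≥ 2. Therefore the treewidth is 2.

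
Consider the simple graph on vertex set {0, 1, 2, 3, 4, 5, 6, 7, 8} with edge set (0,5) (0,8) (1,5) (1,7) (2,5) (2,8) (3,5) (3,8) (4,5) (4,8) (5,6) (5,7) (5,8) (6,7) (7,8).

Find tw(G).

2

A width-2 tree decomposition is:
Bags: B1 = {2, 5, 8}  B2 = {4, 5, 8}  B3 = {0, 5, 8}  B4 = {5, 7, 8}  B5 = {3, 5, 8}  B6 = {1, 5, 7}  B7 = {5, 6, 7}
Tree: B1–B2, B1–B3, B1–B4, B1–B5, B4–B6, B4–B7
Every bag has size at most 3, so the width is 3 − 1 = 2 and tw(G) ≤ 2. On the other hand G contains the 3-clique {0, 5, 8}. A clique must lie in a single bag of any decomposition, so no decomposition can have width below 2. Combining the bounds, tw(G) = 2.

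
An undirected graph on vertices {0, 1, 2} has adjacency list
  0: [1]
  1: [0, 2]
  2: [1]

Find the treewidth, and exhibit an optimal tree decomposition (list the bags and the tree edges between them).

Treewidth 1.
One optimal decomposition is:
Bags: B1 = {0, 1}  B2 = {1, 2}
Tree: B1–B2

The largest bag has 2 vertices, giving width 1; this decomposition certifies tw(G) ≤ 1. G has an edge, so its treewidth is at least 1. Hence tw(G) = 1 exactly.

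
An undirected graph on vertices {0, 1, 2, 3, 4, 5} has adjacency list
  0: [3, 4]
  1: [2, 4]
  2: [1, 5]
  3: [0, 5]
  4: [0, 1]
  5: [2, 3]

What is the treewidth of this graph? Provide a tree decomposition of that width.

Treewidth 2.
One such decomposition:
Bags: B1 = {0, 3, 4}  B2 = {1, 3, 4}  B3 = {1, 2, 3}  B4 = {2, 3, 5}
Tree: B1–B2, B2–B3, B3–B4

The largest bag has 3 vertices, giving width 2; this decomposition certifies tw(G) ≤ 2. For the lower bound, G contains the cycle 3–0–4–1–2–5–3, so G is not a forest; only forests have treewidth ≤ 1, hence tw(G) ≥ 2. Therefore the treewidth is 2.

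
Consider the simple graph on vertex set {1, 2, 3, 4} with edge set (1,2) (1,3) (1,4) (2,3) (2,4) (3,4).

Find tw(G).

A width-3 tree decomposition is:
Bags: B1 = {1, 2, 3, 4}
Tree: (single bag)
With just one bag of size 4, the width is 4 − 1 = 3, so tw(G) ≤ 3. On the other hand G contains the 4-clique {1, 2, 3, 4}. A clique must lie in a single bag of any decomposition, so no decomposition can have width below 3. The upper and lower bounds meet at 3, so that is the treewidth.

3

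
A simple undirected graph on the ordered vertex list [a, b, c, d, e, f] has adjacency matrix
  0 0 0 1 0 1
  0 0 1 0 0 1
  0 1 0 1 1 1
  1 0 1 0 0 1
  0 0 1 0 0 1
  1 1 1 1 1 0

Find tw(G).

2

A width-2 tree decomposition is:
Bags: B1 = {c, e, f}  B2 = {b, c, f}  B3 = {c, d, f}  B4 = {a, d, f}
Tree: B1–B2, B1–B3, B3–B4
Each bag holds 3 vertices, so the decomposition has width 2, which upper-bounds the treewidth. On the other hand G contains the 3-clique {c, d, f}. A clique must lie in a single bag of any decomposition, so no decomposition can have width below 2. Therefore the treewidth is 2.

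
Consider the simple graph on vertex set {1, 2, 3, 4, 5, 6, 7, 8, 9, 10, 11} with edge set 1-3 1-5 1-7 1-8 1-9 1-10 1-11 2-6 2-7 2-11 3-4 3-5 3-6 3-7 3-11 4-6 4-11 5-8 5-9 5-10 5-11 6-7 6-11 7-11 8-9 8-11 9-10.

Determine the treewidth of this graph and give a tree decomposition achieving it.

Every bag has size at most 4, so the width is 4 − 1 = 3 and tw(G) ≤ 3. Conversely, {1, 5, 8, 9} is a clique of size 4, and the vertices of any clique must share a bag in every tree decomposition; so some bag has ≥ 4 vertices and tw(G) ≥ 3. Hence tw(G) = 3 exactly.

Treewidth 3.
One such decomposition:
Bags: B1 = {3, 6, 7, 11}  B2 = {3, 4, 6, 11}  B3 = {1, 3, 7, 11}  B4 = {1, 3, 5, 11}  B5 = {2, 6, 7, 11}  B6 = {1, 5, 8, 11}  B7 = {1, 5, 8, 9}  B8 = {1, 5, 9, 10}
Tree: B1–B2, B1–B3, B3–B4, B1–B5, B4–B6, B6–B7, B7–B8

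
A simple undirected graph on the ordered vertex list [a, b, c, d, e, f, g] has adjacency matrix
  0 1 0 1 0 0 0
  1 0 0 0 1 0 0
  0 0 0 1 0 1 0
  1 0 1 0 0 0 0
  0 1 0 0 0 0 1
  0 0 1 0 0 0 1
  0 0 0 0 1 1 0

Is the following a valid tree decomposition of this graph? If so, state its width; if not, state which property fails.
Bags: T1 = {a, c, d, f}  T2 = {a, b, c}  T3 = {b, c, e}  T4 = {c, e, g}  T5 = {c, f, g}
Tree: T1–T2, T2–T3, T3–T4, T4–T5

No — bags containing vertex f are not connected in the tree.

A tree decomposition must satisfy three properties: every vertex lies in some bag; for every edge, both endpoints lie together in some bag; and for every vertex, the bags containing it form a connected subtree. Here bags containing vertex f are not connected in the tree, so the decomposition is invalid.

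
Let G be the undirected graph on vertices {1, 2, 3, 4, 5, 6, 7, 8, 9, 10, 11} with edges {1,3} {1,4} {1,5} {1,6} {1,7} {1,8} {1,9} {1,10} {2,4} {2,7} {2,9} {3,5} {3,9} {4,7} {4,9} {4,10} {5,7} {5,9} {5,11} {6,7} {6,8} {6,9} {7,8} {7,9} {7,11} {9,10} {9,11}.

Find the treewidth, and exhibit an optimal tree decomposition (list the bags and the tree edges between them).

Every bag has size at most 4, so the width is 4 − 1 = 3 and tw(G) ≤ 3. Conversely, {1, 6, 7, 8} is a clique of size 4, and the vertices of any clique must share a bag in every tree decomposition; so some bag has ≥ 4 vertices and tw(G) ≥ 3. Therefore the treewidth is 3.

Treewidth 3.
One such decomposition:
Bags: B1 = {1, 5, 7, 9}  B2 = {1, 3, 5, 9}  B3 = {1, 4, 7, 9}  B4 = {1, 6, 7, 9}  B5 = {5, 7, 9, 11}  B6 = {2, 4, 7, 9}  B7 = {1, 4, 9, 10}  B8 = {1, 6, 7, 8}
Tree: B1–B2, B1–B3, B3–B4, B1–B5, B3–B6, B3–B7, B4–B8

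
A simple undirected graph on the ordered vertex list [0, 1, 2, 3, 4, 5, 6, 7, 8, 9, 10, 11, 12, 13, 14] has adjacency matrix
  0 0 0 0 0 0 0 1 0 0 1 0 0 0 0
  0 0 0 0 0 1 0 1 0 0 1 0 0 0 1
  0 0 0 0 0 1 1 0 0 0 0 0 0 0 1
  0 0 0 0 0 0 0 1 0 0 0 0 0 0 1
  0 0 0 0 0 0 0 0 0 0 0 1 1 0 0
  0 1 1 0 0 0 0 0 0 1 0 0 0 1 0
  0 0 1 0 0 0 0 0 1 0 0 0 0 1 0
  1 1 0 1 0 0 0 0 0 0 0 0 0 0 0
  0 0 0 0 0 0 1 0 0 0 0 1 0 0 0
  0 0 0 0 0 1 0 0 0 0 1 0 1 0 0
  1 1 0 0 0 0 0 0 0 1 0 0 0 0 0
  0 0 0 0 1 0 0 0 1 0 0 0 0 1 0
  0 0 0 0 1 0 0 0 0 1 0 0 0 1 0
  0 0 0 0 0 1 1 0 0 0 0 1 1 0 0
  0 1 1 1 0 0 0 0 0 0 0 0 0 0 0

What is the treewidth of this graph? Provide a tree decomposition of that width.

The largest bag has 4 vertices, giving width 3; this decomposition certifies tw(G) ≤ 3. For the lower bound: the 4 vertex sets {0,3,7}, {14}, {1}, {2,5,9,10} are disjoint, each induces a connected subgraph, and every pair is joined by at least one edge of G. Contracting each set to a single vertex therefore yields K_{4} as a minor, and since treewidth is minor-monotone, tw(G) ≥ tw(K_{4}) = 3. The upper and lower bounds meet at 3, so that is the treewidth.

Treewidth 3.
Bags: B1 = {0, 3, 7, 14}  B2 = {0, 1, 7, 14}  B3 = {0, 1, 10, 14}  B4 = {1, 2, 10, 14}  B5 = {1, 2, 5, 10}  B6 = {2, 5, 9, 10}  B7 = {2, 5, 6, 9}  B8 = {5, 6, 9, 13}  B9 = {6, 9, 12, 13}  B10 = {6, 8, 12, 13}  B11 = {8, 11, 12, 13}  B12 = {4, 8, 11, 12}
Tree: B1–B2, B2–B3, B3–B4, B4–B5, B5–B6, B6–B7, B7–B8, B8–B9, B9–B10, B10–B11, B11–B12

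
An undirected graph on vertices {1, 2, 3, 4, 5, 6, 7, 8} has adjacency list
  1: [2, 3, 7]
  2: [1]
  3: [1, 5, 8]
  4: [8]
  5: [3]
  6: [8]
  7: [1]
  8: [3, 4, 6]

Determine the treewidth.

1

A width-1 tree decomposition is:
Bags: B1 = {1, 3}  B2 = {3, 8}  B3 = {4, 8}  B4 = {1, 2}  B5 = {3, 5}  B6 = {1, 7}  B7 = {6, 8}
Tree: B1–B2, B2–B3, B1–B4, B1–B5, B1–B6, B3–B7
Each bag holds 2 vertices, so the decomposition has width 1, which upper-bounds the treewidth. Any graph with an edge has treewidth ≥ 1, and G has the edge 1–3. The upper and lower bounds meet at 1, so that is the treewidth.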